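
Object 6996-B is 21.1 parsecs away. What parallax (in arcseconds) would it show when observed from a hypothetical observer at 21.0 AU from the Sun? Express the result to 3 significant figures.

0.995 arcsec

p (arcsec) = B (AU) / d (pc).
p = 21.0 / 21.1 = 0.99526 arcsec.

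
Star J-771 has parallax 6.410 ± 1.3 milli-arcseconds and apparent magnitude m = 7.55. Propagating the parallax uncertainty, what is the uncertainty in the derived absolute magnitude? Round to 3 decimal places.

M = m − 5 log₁₀ d + 5 = m + 5 log₁₀ p + 5, so ∂M/∂p = 5/(p ln 10).
σ_M = (5/ln 10) · (σ_p/p) = 2.1715 × 1.3/6.410 = 2.1715 × 0.20281 = 0.4404.

σ_M = 0.440 mag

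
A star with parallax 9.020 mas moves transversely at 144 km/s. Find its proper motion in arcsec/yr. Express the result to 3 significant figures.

d = 1/p = 1/0.009020″ = 110.86 pc.
μ = v_t / (4.74 d) = 144 / (4.74 × 110.86) = 144 / 525.48 = 0.27404 ″/yr.

0.274 arcsec/yr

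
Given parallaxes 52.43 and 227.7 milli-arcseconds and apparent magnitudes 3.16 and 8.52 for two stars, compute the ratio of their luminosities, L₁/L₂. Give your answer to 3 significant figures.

d₁ = 1/p₁ = 1/0.05243″ = 19.073 pc; d₂ = 1/p₂ = 1/0.2277″ = 4.3917 pc.
M₁ = m₁ − 5 log₁₀ d₁ + 5 = 3.16 − 6.4021 + 5 = 1.7579.
M₂ = 8.52 − 3.2132 + 5 = 10.3068.
L₁/L₂ = 10^(0.4(M₂ − M₁)) = 10^(0.4 × 8.5489) = 10^3.41956 = 2627.6.

L₁/L₂ = 2630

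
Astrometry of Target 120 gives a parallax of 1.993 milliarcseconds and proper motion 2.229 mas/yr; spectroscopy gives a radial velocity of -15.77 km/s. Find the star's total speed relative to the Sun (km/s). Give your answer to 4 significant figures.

d = 1/p = 1/0.001993″ = 501.76 pc.
μ = 2.229 mas/yr = 0.002229 ″/yr.
v_t = 4.740 μ d = 4.740 × 0.002229 × 501.76 = 5.3013 km/s.
v = √(v_r² + v_t²) = √((-15.77)² + 5.3013²) = √276.797 = 16.637 km/s.

16.64 km/s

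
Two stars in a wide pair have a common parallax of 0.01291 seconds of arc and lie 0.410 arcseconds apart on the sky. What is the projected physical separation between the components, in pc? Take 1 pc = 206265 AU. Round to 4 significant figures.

0.0001540 pc

d = 1/p = 1/0.01291″ = 77.459 pc.
At distance d (pc), an angle of θ arcsec spans θ·d AU: s = 0.410 × 77.459 = 31.758 AU.
= 31.758 / 206265 = 0.00015397 pc.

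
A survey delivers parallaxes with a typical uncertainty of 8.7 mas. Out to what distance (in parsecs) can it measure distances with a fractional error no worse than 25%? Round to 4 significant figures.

σ_d/d = σ_p/p, so the condition is σ_p/p ≤ 0.25, i.e. p ≥ σ_p/0.25.
p_min = 8.7/0.25 = 34.8 mas = 0.0348 arcsec.
d_max = 1/p_min = 1/0.0348 = 28.736 pc.

28.74 pc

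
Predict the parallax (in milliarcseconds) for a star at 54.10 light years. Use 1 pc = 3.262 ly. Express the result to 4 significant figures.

60.30 mas

d = 54.10 ly ÷ 3.262 = 16.585 pc.
p = 1/d = 1/16.585 = 0.060295 arcsec.
= 0.060295 × 1000 = 60.295 mas.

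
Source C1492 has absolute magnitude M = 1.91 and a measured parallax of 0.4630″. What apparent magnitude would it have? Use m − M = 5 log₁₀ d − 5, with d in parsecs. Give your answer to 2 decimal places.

d = 1/p = 1/0.4630″ = 2.1598 pc.
m − M = 5 log₁₀ d − 5 = 5 log₁₀(2.1598) − 5 = 1.6721 − 5 = -3.3279.
m = M + (m − M) = 1.91 + (-3.3279) = -1.42.

m = -1.42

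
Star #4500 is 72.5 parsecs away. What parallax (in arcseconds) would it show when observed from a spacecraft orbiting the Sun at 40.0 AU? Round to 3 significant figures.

0.552 arcsec

p (arcsec) = B (AU) / d (pc).
p = 40.0 / 72.5 = 0.55172 arcsec.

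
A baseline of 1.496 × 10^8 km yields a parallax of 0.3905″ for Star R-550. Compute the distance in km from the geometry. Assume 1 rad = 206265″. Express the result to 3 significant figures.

θ = 0.3905″ = 0.3905/206265 = 1.8932 × 10^-6 rad.
d = B/θ = (1.496 × 10^8) / (1.8932 × 10^-6) = 7.9020 × 10^13 km.

7.90 × 10^13 km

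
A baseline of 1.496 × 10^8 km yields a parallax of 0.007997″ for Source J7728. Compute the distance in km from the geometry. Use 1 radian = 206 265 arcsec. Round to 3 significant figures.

θ = 0.007997″ = 0.007997/206265 = 3.8771 × 10^-8 rad.
d = B/θ = (1.496 × 10^8) / (3.8771 × 10^-8) = 3.8586 × 10^15 km.

3.86 × 10^15 km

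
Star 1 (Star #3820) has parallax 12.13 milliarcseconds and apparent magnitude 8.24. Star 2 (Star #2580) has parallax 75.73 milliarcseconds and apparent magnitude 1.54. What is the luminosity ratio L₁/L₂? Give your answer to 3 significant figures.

d₁ = 1/p₁ = 1/0.01213″ = 82.44 pc; d₂ = 1/p₂ = 1/0.07573″ = 13.205 pc.
M₁ = m₁ − 5 log₁₀ d₁ + 5 = 8.24 − 9.5807 + 5 = 3.6593.
M₂ = 1.54 − 5.6037 + 5 = 0.9363.
L₁/L₂ = 10^(0.4(M₂ − M₁)) = 10^(0.4 × (-2.7230)) = 10^(-1.08920) = 0.081433.

L₁/L₂ = 0.0814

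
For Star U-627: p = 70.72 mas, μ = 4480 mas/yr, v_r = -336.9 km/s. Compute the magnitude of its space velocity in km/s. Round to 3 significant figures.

d = 1/p = 1/0.07072″ = 14.14 pc.
μ = 4480 mas/yr = 4.480 ″/yr.
v_t = 4.740 μ d = 4.740 × 4.480 × 14.14 = 300.27 km/s.
v = √(v_r² + v_t²) = √((-336.9)² + 300.27²) = √203664 = 451.29 km/s.

451 km/s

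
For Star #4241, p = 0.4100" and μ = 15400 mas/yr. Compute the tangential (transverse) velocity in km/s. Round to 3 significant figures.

d = 1/p = 1/0.4100″ = 2.439 pc.
μ = 15400 mas/yr = 15.4 ″/yr.
v_t = 4.74 × μ × d = 4.74 × 15.4 × 2.439 = 178.04 km/s.

178 km/s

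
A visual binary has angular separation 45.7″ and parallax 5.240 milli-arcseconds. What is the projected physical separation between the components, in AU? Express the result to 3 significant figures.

d = 1/p = 1/0.005240″ = 190.84 pc.
At distance d (pc), an angle of θ arcsec spans θ·d AU: s = 45.7 × 190.84 = 8721.4 AU.

8720 AU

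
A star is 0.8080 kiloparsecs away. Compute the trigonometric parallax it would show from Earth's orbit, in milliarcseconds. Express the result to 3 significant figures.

d = 0.8080 kpc = 808 pc.
p = 1/d = 1/808 = 0.0012376 arcsec.
= 0.0012376 × 1000 = 1.2376 mas.

1.24 mas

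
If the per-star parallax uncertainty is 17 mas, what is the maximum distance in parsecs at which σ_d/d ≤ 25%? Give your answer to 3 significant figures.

14.7 pc

σ_d/d = σ_p/p, so the condition is σ_p/p ≤ 0.25, i.e. p ≥ σ_p/0.25.
p_min = 17/0.25 = 68 mas = 0.068 arcsec.
d_max = 1/p_min = 1/0.068 = 14.706 pc.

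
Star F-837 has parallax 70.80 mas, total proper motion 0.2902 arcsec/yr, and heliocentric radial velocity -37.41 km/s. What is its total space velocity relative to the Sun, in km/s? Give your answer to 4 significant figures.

42.15 km/s

d = 1/p = 1/0.07080″ = 14.124 pc.
v_t = 4.740 μ d = 4.740 × 0.2902 × 14.124 = 19.428 km/s.
v = √(v_r² + v_t²) = √((-37.41)² + 19.428²) = √1776.96 = 42.154 km/s.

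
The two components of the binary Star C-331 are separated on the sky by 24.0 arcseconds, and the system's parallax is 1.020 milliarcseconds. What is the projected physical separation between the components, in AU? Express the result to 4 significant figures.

d = 1/p = 1/0.001020″ = 980.39 pc.
At distance d (pc), an angle of θ arcsec spans θ·d AU: s = 24.0 × 980.39 = 23529 AU.

23530 AU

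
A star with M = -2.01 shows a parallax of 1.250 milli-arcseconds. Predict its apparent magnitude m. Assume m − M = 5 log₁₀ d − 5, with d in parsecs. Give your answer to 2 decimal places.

m = 7.51

d = 1/p = 1/0.001250″ = 800 pc.
m − M = 5 log₁₀ d − 5 = 5 log₁₀(800) − 5 = 14.5154 − 5 = 9.5154.
m = M + (m − M) = -2.01 + 9.5154 = 7.51.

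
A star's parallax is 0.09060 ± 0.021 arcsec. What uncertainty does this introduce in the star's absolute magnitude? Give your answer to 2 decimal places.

M = m − 5 log₁₀ d + 5 = m + 5 log₁₀ p + 5, so ∂M/∂p = 5/(p ln 10).
σ_M = (5/ln 10) · (σ_p/p) = 2.1715 × 0.021/0.09060 = 2.1715 × 0.23179 = 0.50333.

σ_M = 0.50 mag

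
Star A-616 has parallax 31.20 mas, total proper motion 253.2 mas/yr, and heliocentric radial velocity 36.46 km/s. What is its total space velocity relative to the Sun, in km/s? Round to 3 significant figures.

53.0 km/s

d = 1/p = 1/0.03120″ = 32.051 pc.
μ = 253.2 mas/yr = 0.2532 ″/yr.
v_t = 4.740 μ d = 4.740 × 0.2532 × 32.051 = 38.467 km/s.
v = √(v_r² + v_t²) = √(36.46² + 38.467²) = √2809.04 = 53 km/s.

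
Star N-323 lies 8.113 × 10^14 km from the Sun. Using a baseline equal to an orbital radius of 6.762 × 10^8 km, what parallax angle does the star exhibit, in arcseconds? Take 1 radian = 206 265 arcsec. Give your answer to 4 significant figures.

θ ≈ B/d = (6.762 × 10^8) / (8.113 × 10^14) = 8.3348 × 10^-7 rad.
In arcseconds: 8.3348 × 10^-7 × 206265 = 0.17192″.

0.1719 arcsec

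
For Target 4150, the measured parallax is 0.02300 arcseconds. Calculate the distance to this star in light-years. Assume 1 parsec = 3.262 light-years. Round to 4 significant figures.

d = 1/p = 1/0.02300 = 43.478 pc.
In light-years: 43.478 × 3.262 = 141.83 ly.

141.8 light years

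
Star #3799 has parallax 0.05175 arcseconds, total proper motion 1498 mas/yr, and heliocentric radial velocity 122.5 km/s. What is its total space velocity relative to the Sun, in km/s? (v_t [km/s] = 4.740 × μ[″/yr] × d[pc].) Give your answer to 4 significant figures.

183.9 km/s

d = 1/p = 1/0.05175″ = 19.324 pc.
μ = 1498 mas/yr = 1.498 ″/yr.
v_t = 4.740 μ d = 4.740 × 1.498 × 19.324 = 137.21 km/s.
v = √(v_r² + v_t²) = √(122.5² + 137.21²) = √33832.8 = 183.94 km/s.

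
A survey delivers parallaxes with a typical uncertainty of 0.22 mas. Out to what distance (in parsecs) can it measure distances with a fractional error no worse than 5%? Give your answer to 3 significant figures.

227 pc

σ_d/d = σ_p/p, so the condition is σ_p/p ≤ 0.05, i.e. p ≥ σ_p/0.05.
p_min = 0.22/0.05 = 4.4 mas = 0.0044 arcsec.
d_max = 1/p_min = 1/0.0044 = 227.27 pc.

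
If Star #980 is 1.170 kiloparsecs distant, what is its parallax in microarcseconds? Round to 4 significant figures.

854.7 μas

d = 1.170 kpc = 1170 pc.
p = 1/d = 1/1170 = 0.0008547 arcsec.
= 0.0008547 × 10⁶ = 854.7 μas.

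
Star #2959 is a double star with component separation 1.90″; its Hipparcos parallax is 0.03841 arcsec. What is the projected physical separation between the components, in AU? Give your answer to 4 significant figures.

d = 1/p = 1/0.03841″ = 26.035 pc.
At distance d (pc), an angle of θ arcsec spans θ·d AU: s = 1.90 × 26.035 = 49.467 AU.

49.47 AU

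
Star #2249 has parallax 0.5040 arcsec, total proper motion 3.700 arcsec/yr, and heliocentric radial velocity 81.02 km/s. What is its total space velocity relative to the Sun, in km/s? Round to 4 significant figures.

88.18 km/s

d = 1/p = 1/0.5040″ = 1.9841 pc.
v_t = 4.740 μ d = 4.740 × 3.700 × 1.9841 = 34.797 km/s.
v = √(v_r² + v_t²) = √(81.02² + 34.797²) = √7775.07 = 88.176 km/s.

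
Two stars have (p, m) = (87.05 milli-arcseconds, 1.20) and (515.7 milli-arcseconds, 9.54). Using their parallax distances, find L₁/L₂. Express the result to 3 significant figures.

L₁/L₂ = 76100

d₁ = 1/p₁ = 1/0.08705″ = 11.488 pc; d₂ = 1/p₂ = 1/0.5157″ = 1.9391 pc.
M₁ = m₁ − 5 log₁₀ d₁ + 5 = 1.20 − 5.3012 + 5 = 0.8988.
M₂ = 9.54 − 1.4380 + 5 = 13.1020.
L₁/L₂ = 10^(0.4(M₂ − M₁)) = 10^(0.4 × 12.2032) = 10^4.88128 = 76082.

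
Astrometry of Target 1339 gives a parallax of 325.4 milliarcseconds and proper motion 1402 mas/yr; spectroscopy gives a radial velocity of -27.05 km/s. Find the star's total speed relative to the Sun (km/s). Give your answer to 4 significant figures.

d = 1/p = 1/0.3254″ = 3.0731 pc.
μ = 1402 mas/yr = 1.402 ″/yr.
v_t = 4.740 μ d = 4.740 × 1.402 × 3.0731 = 20.422 km/s.
v = √(v_r² + v_t²) = √((-27.05)² + 20.422²) = √1148.76 = 33.893 km/s.

33.89 km/s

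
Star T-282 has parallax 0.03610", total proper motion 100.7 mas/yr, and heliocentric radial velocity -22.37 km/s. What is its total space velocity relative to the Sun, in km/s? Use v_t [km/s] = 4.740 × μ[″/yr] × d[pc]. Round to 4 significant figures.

25.99 km/s

d = 1/p = 1/0.03610″ = 27.701 pc.
μ = 100.7 mas/yr = 0.1007 ″/yr.
v_t = 4.740 μ d = 4.740 × 0.1007 × 27.701 = 13.222 km/s.
v = √(v_r² + v_t²) = √((-22.37)² + 13.222²) = √675.238 = 25.985 km/s.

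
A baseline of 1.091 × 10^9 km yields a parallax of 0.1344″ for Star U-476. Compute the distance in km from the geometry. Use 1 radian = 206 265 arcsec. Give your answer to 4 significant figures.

θ = 0.1344″ = 0.1344/206265 = 6.5159 × 10^-7 rad.
d = B/θ = (1.091 × 10^9) / (6.5159 × 10^-7) = 1.6744 × 10^15 km.

1.674 × 10^15 km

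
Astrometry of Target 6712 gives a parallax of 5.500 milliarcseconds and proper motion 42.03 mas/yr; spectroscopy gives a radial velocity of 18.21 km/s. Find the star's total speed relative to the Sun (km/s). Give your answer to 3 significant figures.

d = 1/p = 1/0.005500″ = 181.82 pc.
μ = 42.03 mas/yr = 0.04203 ″/yr.
v_t = 4.740 μ d = 4.740 × 0.04203 × 181.82 = 36.223 km/s.
v = √(v_r² + v_t²) = √(18.21² + 36.223²) = √1643.71 = 40.543 km/s.

40.5 km/s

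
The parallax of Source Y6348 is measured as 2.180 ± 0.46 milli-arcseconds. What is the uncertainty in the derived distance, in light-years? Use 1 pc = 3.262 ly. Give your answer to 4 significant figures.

315.7 ly

d = 1/p, so σ_d = σ_p / p².
σ_d = 0.000460 / (0.002180)² = 0.000460 / 0.0000047524 = 96.793 pc = 96.793 × 3.262 ly = 315.74 ly.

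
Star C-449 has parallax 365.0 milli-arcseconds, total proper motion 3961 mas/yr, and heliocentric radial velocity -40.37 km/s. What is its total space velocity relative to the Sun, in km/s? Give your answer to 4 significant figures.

65.39 km/s

d = 1/p = 1/0.3650″ = 2.7397 pc.
μ = 3961 mas/yr = 3.961 ″/yr.
v_t = 4.740 μ d = 4.740 × 3.961 × 2.7397 = 51.438 km/s.
v = √(v_r² + v_t²) = √((-40.37)² + 51.438²) = √4275.6 = 65.388 km/s.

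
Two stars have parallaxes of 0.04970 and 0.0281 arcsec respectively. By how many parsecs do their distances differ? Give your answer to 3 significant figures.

15.5 pc

d_A = 1/0.04970″ = 20.121 pc; d_B = 1/0.02810″ = 35.587 pc.
|d_B − d_A| = |35.587 − 20.121| = 15.466 pc.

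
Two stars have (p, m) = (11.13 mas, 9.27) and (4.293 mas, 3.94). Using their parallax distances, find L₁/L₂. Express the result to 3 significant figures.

L₁/L₂ = 0.00110

d₁ = 1/p₁ = 1/0.01113″ = 89.847 pc; d₂ = 1/p₂ = 1/0.004293″ = 232.94 pc.
M₁ = m₁ − 5 log₁₀ d₁ + 5 = 9.27 − 9.7675 + 5 = 4.5025.
M₂ = 3.94 − 11.8362 + 5 = -2.8962.
L₁/L₂ = 10^(0.4(M₂ − M₁)) = 10^(0.4 × (-7.3987)) = 10^(-2.95948) = 0.0010978.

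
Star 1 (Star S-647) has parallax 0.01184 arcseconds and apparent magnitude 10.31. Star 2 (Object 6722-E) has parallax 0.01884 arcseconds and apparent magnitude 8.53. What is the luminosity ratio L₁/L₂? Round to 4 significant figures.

d₁ = 1/p₁ = 1/0.01184″ = 84.459 pc; d₂ = 1/p₂ = 1/0.01884″ = 53.079 pc.
M₁ = m₁ − 5 log₁₀ d₁ + 5 = 10.31 − 9.6332 + 5 = 5.6768.
M₂ = 8.53 − 8.6246 + 5 = 4.9054.
L₁/L₂ = 10^(0.4(M₂ − M₁)) = 10^(0.4 × (-0.7714)) = 10^(-0.30856) = 0.49141.

L₁/L₂ = 0.4914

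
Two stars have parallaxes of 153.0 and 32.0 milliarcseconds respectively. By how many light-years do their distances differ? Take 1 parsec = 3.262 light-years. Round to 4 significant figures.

d_A = 1/0.1530″ = 6.5359 pc; d_B = 1/0.03200″ = 31.25 pc.
|d_B − d_A| = |31.25 − 6.5359| = 24.714 pc = 24.714 × 3.262 ly = 80.617 ly.

80.62 ly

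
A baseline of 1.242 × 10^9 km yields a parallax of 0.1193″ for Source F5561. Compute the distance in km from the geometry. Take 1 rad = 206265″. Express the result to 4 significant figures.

2.147 × 10^15 km

θ = 0.1193″ = 0.1193/206265 = 5.7838 × 10^-7 rad.
d = B/θ = (1.242 × 10^9) / (5.7838 × 10^-7) = 2.1474 × 10^15 km.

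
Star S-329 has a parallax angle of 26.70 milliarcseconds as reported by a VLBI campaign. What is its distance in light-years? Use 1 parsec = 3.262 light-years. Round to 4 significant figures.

p = 26.70 milliarcseconds = 0.02670 arcsec.
d = 1/p = 1/0.02670 = 37.453 pc.
In light-years: 37.453 × 3.262 = 122.17 ly.

122.2 light years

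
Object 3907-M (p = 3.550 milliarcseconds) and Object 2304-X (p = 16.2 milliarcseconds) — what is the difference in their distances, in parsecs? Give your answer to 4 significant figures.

d_A = 1/0.003550″ = 281.69 pc; d_B = 1/0.01620″ = 61.728 pc.
|d_B − d_A| = |61.728 − 281.69| = 219.96 pc.

220.0 pc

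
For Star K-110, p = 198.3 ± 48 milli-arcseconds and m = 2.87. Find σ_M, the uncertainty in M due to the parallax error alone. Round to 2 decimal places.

M = m − 5 log₁₀ d + 5 = m + 5 log₁₀ p + 5, so ∂M/∂p = 5/(p ln 10).
σ_M = (5/ln 10) · (σ_p/p) = 2.1715 × 48/198.3 = 2.1715 × 0.24206 = 0.52563.

σ_M = 0.53 mag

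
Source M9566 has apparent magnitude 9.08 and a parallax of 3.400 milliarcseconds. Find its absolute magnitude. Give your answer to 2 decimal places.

M = 1.74

d = 1/p = 1/0.003400″ = 294.12 pc.
m − M = 5 log₁₀(294.12) − 5 = 12.3426 − 5 = 7.3426.
M = m − (m − M) = 9.08 − 7.3426 = 1.74.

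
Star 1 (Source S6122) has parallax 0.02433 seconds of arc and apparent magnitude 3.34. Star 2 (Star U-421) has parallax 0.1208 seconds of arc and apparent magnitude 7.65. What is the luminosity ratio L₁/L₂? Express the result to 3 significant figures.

d₁ = 1/p₁ = 1/0.02433″ = 41.102 pc; d₂ = 1/p₂ = 1/0.1208″ = 8.2781 pc.
M₁ = m₁ − 5 log₁₀ d₁ + 5 = 3.34 − 8.0693 + 5 = 0.2707.
M₂ = 7.65 − 4.5897 + 5 = 8.0603.
L₁/L₂ = 10^(0.4(M₂ − M₁)) = 10^(0.4 × 7.7896) = 10^3.11584 = 1305.7.

L₁/L₂ = 1310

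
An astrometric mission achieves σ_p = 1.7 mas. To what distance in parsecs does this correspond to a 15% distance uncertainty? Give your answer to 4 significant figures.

σ_d/d = σ_p/p, so the condition is σ_p/p ≤ 0.15, i.e. p ≥ σ_p/0.15.
p_min = 1.7/0.15 = 11.333 mas = 0.011333 arcsec.
d_max = 1/p_min = 1/0.011333 = 88.238 pc.

88.24 pc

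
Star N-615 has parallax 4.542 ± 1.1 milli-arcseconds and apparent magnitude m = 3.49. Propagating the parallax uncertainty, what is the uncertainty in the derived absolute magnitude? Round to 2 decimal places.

M = m − 5 log₁₀ d + 5 = m + 5 log₁₀ p + 5, so ∂M/∂p = 5/(p ln 10).
σ_M = (5/ln 10) · (σ_p/p) = 2.1715 × 1.1/4.542 = 2.1715 × 0.24218 = 0.52589.

σ_M = 0.53 mag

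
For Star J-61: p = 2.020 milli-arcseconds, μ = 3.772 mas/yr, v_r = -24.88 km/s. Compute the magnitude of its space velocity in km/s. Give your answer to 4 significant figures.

d = 1/p = 1/0.002020″ = 495.05 pc.
μ = 3.772 mas/yr = 0.003772 ″/yr.
v_t = 4.740 μ d = 4.740 × 0.003772 × 495.05 = 8.8511 km/s.
v = √(v_r² + v_t²) = √((-24.88)² + 8.8511²) = √697.356 = 26.407 km/s.

26.41 km/s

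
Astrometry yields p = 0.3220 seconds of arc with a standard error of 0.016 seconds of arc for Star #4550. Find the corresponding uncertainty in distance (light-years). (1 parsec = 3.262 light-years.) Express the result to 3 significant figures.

d = 1/p, so σ_d = σ_p / p².
σ_d = 0.0160 / (0.3220)² = 0.0160 / 0.10368 = 0.15432 pc = 0.15432 × 3.262 ly = 0.50339 ly.

0.503 ly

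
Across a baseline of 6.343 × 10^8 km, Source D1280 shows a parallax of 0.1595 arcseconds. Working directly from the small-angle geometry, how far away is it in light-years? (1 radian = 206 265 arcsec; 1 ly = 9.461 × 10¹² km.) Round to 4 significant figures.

86.70 ly

θ = 0.1595″ = 0.1595/206265 = 7.7328 × 10^-7 rad.
d = B/θ = (6.343 × 10^8) / (7.7328 × 10^-7) = 8.2027 × 10^14 km = (8.2027 × 10^14) / (9.461 × 10^12) ly = 86.7 ly.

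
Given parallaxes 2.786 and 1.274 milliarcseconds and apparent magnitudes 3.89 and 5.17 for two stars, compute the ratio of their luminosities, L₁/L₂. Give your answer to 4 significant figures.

L₁/L₂ = 0.6798

d₁ = 1/p₁ = 1/0.002786″ = 358.94 pc; d₂ = 1/p₂ = 1/0.001274″ = 784.93 pc.
M₁ = m₁ − 5 log₁₀ d₁ + 5 = 3.89 − 12.7751 + 5 = -3.8851.
M₂ = 5.17 − 14.4742 + 5 = -4.3042.
L₁/L₂ = 10^(0.4(M₂ − M₁)) = 10^(0.4 × (-0.4191)) = 10^(-0.16764) = 0.67977.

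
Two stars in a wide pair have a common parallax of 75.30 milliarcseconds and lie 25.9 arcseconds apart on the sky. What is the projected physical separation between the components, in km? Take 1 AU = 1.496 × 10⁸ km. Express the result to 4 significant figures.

5.146 × 10^10 km

d = 1/p = 1/0.07530″ = 13.28 pc.
At distance d (pc), an angle of θ arcsec spans θ·d AU: s = 25.9 × 13.28 = 343.95 AU.
= 343.95 × 1.496 × 10⁸ km = 5.1455 × 10^10 km.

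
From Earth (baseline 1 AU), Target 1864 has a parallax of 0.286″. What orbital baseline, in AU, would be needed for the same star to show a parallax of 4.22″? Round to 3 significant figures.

14.8 AU

Parallax scales linearly with baseline: p ∝ B, so B = p_target / p_Earth × 1 AU.
B = 4.22 / 0.286 = 14.755 AU.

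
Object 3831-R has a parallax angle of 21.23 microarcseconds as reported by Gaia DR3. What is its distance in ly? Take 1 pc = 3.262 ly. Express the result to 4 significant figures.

p = 21.23 microarcseconds = 0.00002123 arcsec.
d = 1/p = 1/0.00002123 = 47103 pc.
In light-years: 47103 × 3.262 = 1.5365 × 10^5 ly.

153700 ly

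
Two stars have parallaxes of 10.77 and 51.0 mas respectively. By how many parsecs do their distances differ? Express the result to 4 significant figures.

73.24 pc

d_A = 1/0.01077″ = 92.851 pc; d_B = 1/0.05100″ = 19.608 pc.
|d_B − d_A| = |19.608 − 92.851| = 73.243 pc.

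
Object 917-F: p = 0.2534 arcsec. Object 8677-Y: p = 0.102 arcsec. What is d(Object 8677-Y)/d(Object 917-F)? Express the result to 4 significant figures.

2.484

Since d = 1/p, d_B/d_A = p_A/p_B.
= 0.2534 / 0.102 = 2.4843.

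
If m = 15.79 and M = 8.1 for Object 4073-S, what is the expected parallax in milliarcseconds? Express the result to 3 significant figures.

2.90 mas

m − M = 15.79 − 8.1 = 7.69.
d = 10^((m−M)/5 + 1) = 10^2.538 = 345.14 pc.
p = 1/d = 1/345.14 = 0.0028974 arcsec = 2.8974 mas.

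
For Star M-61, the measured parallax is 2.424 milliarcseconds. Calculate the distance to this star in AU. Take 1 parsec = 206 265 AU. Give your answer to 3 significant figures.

p = 2.424 milliarcseconds = 0.002424 arcsec.
d = 1/p = 1/0.002424 = 412.54 pc.
In AU: 412.54 × 206265 = 8.5093 × 10^7 AU.

8.51 × 10^7 AU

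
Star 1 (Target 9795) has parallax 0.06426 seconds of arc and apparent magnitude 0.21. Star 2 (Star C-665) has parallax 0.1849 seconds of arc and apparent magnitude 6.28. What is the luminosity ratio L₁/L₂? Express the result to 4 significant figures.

L₁/L₂ = 2218

d₁ = 1/p₁ = 1/0.06426″ = 15.562 pc; d₂ = 1/p₂ = 1/0.1849″ = 5.4083 pc.
M₁ = m₁ − 5 log₁₀ d₁ + 5 = 0.21 − 5.9603 + 5 = -0.7503.
M₂ = 6.28 − 3.6653 + 5 = 7.6147.
L₁/L₂ = 10^(0.4(M₂ − M₁)) = 10^(0.4 × 8.3650) = 10^3.34600 = 2218.2.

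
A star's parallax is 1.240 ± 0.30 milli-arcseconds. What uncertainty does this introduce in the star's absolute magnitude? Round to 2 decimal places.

M = m − 5 log₁₀ d + 5 = m + 5 log₁₀ p + 5, so ∂M/∂p = 5/(p ln 10).
σ_M = (5/ln 10) · (σ_p/p) = 2.1715 × 0.30/1.240 = 2.1715 × 0.24194 = 0.52537.

σ_M = 0.53 mag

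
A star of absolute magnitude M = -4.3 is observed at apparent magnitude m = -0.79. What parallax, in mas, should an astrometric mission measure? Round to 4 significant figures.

m − M = -0.79 − (-4.3) = 3.51.
d = 10^((m−M)/5 + 1) = 10^1.702 = 50.35 pc.
p = 1/d = 1/50.35 = 0.019861 arcsec = 19.861 mas.

19.86 mas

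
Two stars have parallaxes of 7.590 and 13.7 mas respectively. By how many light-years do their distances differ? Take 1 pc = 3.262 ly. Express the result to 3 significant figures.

d_A = 1/0.007590″ = 131.75 pc; d_B = 1/0.01370″ = 72.993 pc.
|d_B − d_A| = |72.993 − 131.75| = 58.757 pc = 58.757 × 3.262 ly = 191.67 ly.

192 ly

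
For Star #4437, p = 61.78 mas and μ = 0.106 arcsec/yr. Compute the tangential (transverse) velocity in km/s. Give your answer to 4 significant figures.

8.133 km/s

d = 1/p = 1/0.06178″ = 16.186 pc.
v_t = 4.74 × μ × d = 4.74 × 0.106 × 16.186 = 8.1325 km/s.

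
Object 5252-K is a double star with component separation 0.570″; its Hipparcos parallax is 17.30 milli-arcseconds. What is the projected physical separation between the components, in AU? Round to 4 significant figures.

32.95 AU

d = 1/p = 1/0.01730″ = 57.803 pc.
At distance d (pc), an angle of θ arcsec spans θ·d AU: s = 0.570 × 57.803 = 32.948 AU.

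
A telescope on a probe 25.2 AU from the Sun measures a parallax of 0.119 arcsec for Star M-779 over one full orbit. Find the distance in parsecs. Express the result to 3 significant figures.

212 pc

With baseline B (in AU) and parallax p (in arcsec), d = B/p parsecs.
d = 25.2 / 0.119 = 211.76 pc.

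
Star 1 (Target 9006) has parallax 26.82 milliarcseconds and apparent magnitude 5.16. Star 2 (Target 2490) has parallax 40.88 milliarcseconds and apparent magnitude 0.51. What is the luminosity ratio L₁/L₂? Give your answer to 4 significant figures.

d₁ = 1/p₁ = 1/0.02682″ = 37.286 pc; d₂ = 1/p₂ = 1/0.04088″ = 24.462 pc.
M₁ = m₁ − 5 log₁₀ d₁ + 5 = 5.16 − 7.8577 + 5 = 2.3023.
M₂ = 0.51 − 6.9425 + 5 = -1.4325.
L₁/L₂ = 10^(0.4(M₂ − M₁)) = 10^(0.4 × (-3.7348)) = 10^(-1.49392) = 0.032069.

L₁/L₂ = 0.03207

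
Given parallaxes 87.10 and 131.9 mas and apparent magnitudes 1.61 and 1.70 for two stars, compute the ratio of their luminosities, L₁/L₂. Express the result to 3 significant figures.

d₁ = 1/p₁ = 1/0.08710″ = 11.481 pc; d₂ = 1/p₂ = 1/0.1319″ = 7.5815 pc.
M₁ = m₁ − 5 log₁₀ d₁ + 5 = 1.61 − 5.2999 + 5 = 1.3101.
M₂ = 1.70 − 4.3988 + 5 = 2.3012.
L₁/L₂ = 10^(0.4(M₂ − M₁)) = 10^(0.4 × 0.9911) = 10^0.39644 = 2.4914.

L₁/L₂ = 2.49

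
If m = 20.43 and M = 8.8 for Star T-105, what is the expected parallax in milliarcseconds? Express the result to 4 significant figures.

m − M = 20.43 − 8.8 = 11.63.
d = 10^((m−M)/5 + 1) = 10^3.326 = 2118.4 pc.
p = 1/d = 1/2118.4 = 0.00047205 arcsec = 0.47205 mas.

0.4721 mas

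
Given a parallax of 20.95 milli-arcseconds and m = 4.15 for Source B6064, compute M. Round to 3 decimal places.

d = 1/p = 1/0.02095″ = 47.733 pc.
m − M = 5 log₁₀(47.733) − 5 = 8.3941 − 5 = 3.3941.
M = m − (m − M) = 4.15 − 3.3941 = 0.756.

M = 0.756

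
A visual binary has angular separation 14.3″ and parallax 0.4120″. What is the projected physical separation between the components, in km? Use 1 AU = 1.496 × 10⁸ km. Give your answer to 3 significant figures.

d = 1/p = 1/0.4120″ = 2.4272 pc.
At distance d (pc), an angle of θ arcsec spans θ·d AU: s = 14.3 × 2.4272 = 34.709 AU.
= 34.709 × 1.496 × 10⁸ km = 5.1925 × 10^9 km.

5.19 × 10^9 km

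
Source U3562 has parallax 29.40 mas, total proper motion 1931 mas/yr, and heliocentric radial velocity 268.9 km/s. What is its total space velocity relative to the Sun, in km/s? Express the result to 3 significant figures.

d = 1/p = 1/0.02940″ = 34.014 pc.
μ = 1931 mas/yr = 1.931 ″/yr.
v_t = 4.740 μ d = 4.740 × 1.931 × 34.014 = 311.33 km/s.
v = √(v_r² + v_t²) = √(268.9² + 311.33²) = √169234 = 411.38 km/s.

411 km/s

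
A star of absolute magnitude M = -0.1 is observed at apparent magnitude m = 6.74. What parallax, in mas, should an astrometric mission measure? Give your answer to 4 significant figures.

m − M = 6.74 − (-0.1) = 6.84.
d = 10^((m−M)/5 + 1) = 10^2.368 = 233.35 pc.
p = 1/d = 1/233.35 = 0.0042854 arcsec = 4.2854 mas.

4.285 mas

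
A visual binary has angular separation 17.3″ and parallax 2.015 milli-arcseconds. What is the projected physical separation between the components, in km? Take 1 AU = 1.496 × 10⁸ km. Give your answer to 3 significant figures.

d = 1/p = 1/0.002015″ = 496.28 pc.
At distance d (pc), an angle of θ arcsec spans θ·d AU: s = 17.3 × 496.28 = 8585.6 AU.
= 8585.6 × 1.496 × 10⁸ km = 1.2844 × 10^12 km.

1.28 × 10^12 km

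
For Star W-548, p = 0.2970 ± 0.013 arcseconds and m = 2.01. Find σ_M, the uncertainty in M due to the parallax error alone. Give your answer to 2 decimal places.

M = m − 5 log₁₀ d + 5 = m + 5 log₁₀ p + 5, so ∂M/∂p = 5/(p ln 10).
σ_M = (5/ln 10) · (σ_p/p) = 2.1715 × 0.013/0.2970 = 2.1715 × 0.043771 = 0.095049.

σ_M = 0.10 mag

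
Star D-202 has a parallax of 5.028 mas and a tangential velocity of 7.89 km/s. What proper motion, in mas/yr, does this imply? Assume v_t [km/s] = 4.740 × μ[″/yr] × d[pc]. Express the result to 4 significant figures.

8.369 mas/yr

d = 1/p = 1/0.005028″ = 198.89 pc.
μ = v_t / (4.74 d) = 7.89 / (4.74 × 198.89) = 7.89 / 942.74 = 0.0083692 ″/yr = 8.3692 mas/yr.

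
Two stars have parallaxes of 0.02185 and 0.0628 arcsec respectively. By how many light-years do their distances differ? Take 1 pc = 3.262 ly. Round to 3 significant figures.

97.3 ly

d_A = 1/0.02185″ = 45.767 pc; d_B = 1/0.06280″ = 15.924 pc.
|d_B − d_A| = |15.924 − 45.767| = 29.843 pc = 29.843 × 3.262 ly = 97.348 ly.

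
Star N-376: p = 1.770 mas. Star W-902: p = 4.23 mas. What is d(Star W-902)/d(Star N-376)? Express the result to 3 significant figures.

0.418

Since d = 1/p, d_B/d_A = p_A/p_B.
= 1.770 / 4.23 = 0.41844.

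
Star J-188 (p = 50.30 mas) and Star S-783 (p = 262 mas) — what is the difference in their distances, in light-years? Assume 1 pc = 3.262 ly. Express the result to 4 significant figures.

d_A = 1/0.05030″ = 19.881 pc; d_B = 1/0.2620″ = 3.8168 pc.
|d_B − d_A| = |3.8168 − 19.881| = 16.064 pc = 16.064 × 3.262 ly = 52.401 ly.

52.40 ly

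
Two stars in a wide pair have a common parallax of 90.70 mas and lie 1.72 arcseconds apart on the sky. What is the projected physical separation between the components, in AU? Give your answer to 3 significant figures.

d = 1/p = 1/0.09070″ = 11.025 pc.
At distance d (pc), an angle of θ arcsec spans θ·d AU: s = 1.72 × 11.025 = 18.963 AU.

19.0 AU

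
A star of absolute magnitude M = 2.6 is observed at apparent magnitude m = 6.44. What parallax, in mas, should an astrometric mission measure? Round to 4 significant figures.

17.06 mas

m − M = 6.44 − 2.6 = 3.84.
d = 10^((m−M)/5 + 1) = 10^1.768 = 58.614 pc.
p = 1/d = 1/58.614 = 0.017061 arcsec = 17.061 mas.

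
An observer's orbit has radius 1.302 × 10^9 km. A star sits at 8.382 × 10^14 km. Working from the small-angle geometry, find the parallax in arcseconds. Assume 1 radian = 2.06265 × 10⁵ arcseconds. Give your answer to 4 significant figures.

θ ≈ B/d = (1.302 × 10^9) / (8.382 × 10^14) = 1.5533 × 10^-6 rad.
In arcseconds: 1.5533 × 10^-6 × 206265 = 0.32039″.

0.3204 arcsec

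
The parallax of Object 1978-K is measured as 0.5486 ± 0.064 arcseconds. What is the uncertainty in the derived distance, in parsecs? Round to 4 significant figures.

0.2127 pc

d = 1/p, so σ_d = σ_p / p².
σ_d = 0.0640 / (0.5486)² = 0.0640 / 0.30096 = 0.21265 pc.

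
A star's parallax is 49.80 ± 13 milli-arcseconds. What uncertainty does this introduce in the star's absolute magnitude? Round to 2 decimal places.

M = m − 5 log₁₀ d + 5 = m + 5 log₁₀ p + 5, so ∂M/∂p = 5/(p ln 10).
σ_M = (5/ln 10) · (σ_p/p) = 2.1715 × 13/49.80 = 2.1715 × 0.26104 = 0.56685.

σ_M = 0.57 mag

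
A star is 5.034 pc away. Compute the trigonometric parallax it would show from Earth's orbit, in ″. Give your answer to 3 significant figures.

p = 1/d = 1/5.034 = 0.19865 arcsec.

0.199 ″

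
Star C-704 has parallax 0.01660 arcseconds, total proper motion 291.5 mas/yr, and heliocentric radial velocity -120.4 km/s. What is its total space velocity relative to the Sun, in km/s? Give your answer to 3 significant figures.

146 km/s

d = 1/p = 1/0.01660″ = 60.241 pc.
μ = 291.5 mas/yr = 0.2915 ″/yr.
v_t = 4.740 μ d = 4.740 × 0.2915 × 60.241 = 83.236 km/s.
v = √(v_r² + v_t²) = √((-120.4)² + 83.236²) = √21424.4 = 146.37 km/s.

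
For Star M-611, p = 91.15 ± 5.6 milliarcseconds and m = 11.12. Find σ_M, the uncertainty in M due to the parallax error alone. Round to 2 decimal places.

M = m − 5 log₁₀ d + 5 = m + 5 log₁₀ p + 5, so ∂M/∂p = 5/(p ln 10).
σ_M = (5/ln 10) · (σ_p/p) = 2.1715 × 5.6/91.15 = 2.1715 × 0.061437 = 0.13341.

σ_M = 0.13 mag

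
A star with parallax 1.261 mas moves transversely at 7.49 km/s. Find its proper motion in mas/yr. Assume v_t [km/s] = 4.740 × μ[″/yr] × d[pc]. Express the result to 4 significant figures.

1.993 mas/yr

d = 1/p = 1/0.001261″ = 793.02 pc.
μ = v_t / (4.74 d) = 7.49 / (4.74 × 793.02) = 7.49 / 3758.9 = 0.0019926 ″/yr = 1.9926 mas/yr.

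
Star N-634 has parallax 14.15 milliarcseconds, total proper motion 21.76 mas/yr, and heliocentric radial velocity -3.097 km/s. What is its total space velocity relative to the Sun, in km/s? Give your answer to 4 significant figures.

d = 1/p = 1/0.01415″ = 70.671 pc.
μ = 21.76 mas/yr = 0.02176 ″/yr.
v_t = 4.740 μ d = 4.740 × 0.02176 × 70.671 = 7.2892 km/s.
v = √(v_r² + v_t²) = √((-3.097)² + 7.2892²) = √62.7238 = 7.9198 km/s.

7.920 km/s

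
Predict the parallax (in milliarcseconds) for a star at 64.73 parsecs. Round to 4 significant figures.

15.45 mas

p = 1/d = 1/64.73 = 0.015449 arcsec.
= 0.015449 × 1000 = 15.449 mas.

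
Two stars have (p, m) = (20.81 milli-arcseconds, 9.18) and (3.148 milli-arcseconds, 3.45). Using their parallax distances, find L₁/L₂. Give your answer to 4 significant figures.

L₁/L₂ = 0.0001168

d₁ = 1/p₁ = 1/0.02081″ = 48.054 pc; d₂ = 1/p₂ = 1/0.003148″ = 317.66 pc.
M₁ = m₁ − 5 log₁₀ d₁ + 5 = 9.18 − 8.4086 + 5 = 5.7714.
M₂ = 3.45 − 12.5098 + 5 = -4.0598.
L₁/L₂ = 10^(0.4(M₂ − M₁)) = 10^(0.4 × (-9.8312)) = 10^(-3.93248) = 0.00011682.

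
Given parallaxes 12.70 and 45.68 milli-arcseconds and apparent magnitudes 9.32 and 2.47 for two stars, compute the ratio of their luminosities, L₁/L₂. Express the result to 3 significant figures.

d₁ = 1/p₁ = 1/0.01270″ = 78.74 pc; d₂ = 1/p₂ = 1/0.04568″ = 21.891 pc.
M₁ = m₁ − 5 log₁₀ d₁ + 5 = 9.32 − 9.4810 + 5 = 4.8390.
M₂ = 2.47 − 6.7013 + 5 = 0.7687.
L₁/L₂ = 10^(0.4(M₂ − M₁)) = 10^(0.4 × (-4.0703)) = 10^(-1.62812) = 0.023544.

L₁/L₂ = 0.0235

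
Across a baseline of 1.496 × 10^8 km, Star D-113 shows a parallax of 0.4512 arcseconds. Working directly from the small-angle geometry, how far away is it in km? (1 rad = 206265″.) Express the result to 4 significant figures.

θ = 0.4512″ = 0.4512/206265 = 2.1875 × 10^-6 rad.
d = B/θ = (1.496 × 10^8) / (2.1875 × 10^-6) = 6.8389 × 10^13 km.

6.839 × 10^13 km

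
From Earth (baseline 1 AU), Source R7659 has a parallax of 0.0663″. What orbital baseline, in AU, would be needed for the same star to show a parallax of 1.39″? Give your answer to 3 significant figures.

21.0 AU

Parallax scales linearly with baseline: p ∝ B, so B = p_target / p_Earth × 1 AU.
B = 1.39 / 0.0663 = 20.965 AU.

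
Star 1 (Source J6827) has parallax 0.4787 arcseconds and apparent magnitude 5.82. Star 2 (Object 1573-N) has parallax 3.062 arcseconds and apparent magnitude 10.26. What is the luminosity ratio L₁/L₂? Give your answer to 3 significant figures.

d₁ = 1/p₁ = 1/0.4787″ = 2.089 pc; d₂ = 1/p₂ = 1/3.062″ = 0.32658 pc.
M₁ = m₁ − 5 log₁₀ d₁ + 5 = 5.82 − 1.5997 + 5 = 9.2203.
M₂ = 10.26 − (-2.4301) + 5 = 17.6901.
L₁/L₂ = 10^(0.4(M₂ − M₁)) = 10^(0.4 × 8.4698) = 10^3.38792 = 2443.

L₁/L₂ = 2440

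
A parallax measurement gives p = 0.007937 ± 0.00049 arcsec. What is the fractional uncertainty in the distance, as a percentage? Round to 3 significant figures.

6.17%

For d = 1/p, |σ_d/d| = |σ_p/p|.
σ_p/p = 0.00049 / 0.007937 = 0.061736 = 6.1736%.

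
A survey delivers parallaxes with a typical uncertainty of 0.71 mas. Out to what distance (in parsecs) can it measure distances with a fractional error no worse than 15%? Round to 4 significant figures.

211.3 pc

σ_d/d = σ_p/p, so the condition is σ_p/p ≤ 0.15, i.e. p ≥ σ_p/0.15.
p_min = 0.71/0.15 = 4.7333 mas = 0.0047333 arcsec.
d_max = 1/p_min = 1/0.0047333 = 211.27 pc.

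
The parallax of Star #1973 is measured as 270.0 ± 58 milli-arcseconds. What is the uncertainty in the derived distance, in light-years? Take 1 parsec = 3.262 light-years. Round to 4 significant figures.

2.595 ly

d = 1/p, so σ_d = σ_p / p².
σ_d = 0.0580 / (0.2700)² = 0.0580 / 0.0729 = 0.79561 pc = 0.79561 × 3.262 ly = 2.5953 ly.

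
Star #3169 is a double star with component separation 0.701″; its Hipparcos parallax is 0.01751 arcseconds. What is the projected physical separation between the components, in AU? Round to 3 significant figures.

40.0 AU

d = 1/p = 1/0.01751″ = 57.11 pc.
At distance d (pc), an angle of θ arcsec spans θ·d AU: s = 0.701 × 57.11 = 40.034 AU.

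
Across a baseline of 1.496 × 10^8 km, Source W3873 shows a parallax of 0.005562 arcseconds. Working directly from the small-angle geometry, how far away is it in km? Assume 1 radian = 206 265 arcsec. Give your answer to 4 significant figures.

5.548 × 10^15 km

θ = 0.005562″ = 0.005562/206265 = 2.6965 × 10^-8 rad.
d = B/θ = (1.496 × 10^8) / (2.6965 × 10^-8) = 5.5479 × 10^15 km.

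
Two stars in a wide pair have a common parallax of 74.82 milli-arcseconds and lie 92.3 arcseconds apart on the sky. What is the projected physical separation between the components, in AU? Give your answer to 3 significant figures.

1230 AU

d = 1/p = 1/0.07482″ = 13.365 pc.
At distance d (pc), an angle of θ arcsec spans θ·d AU: s = 92.3 × 13.365 = 1233.6 AU.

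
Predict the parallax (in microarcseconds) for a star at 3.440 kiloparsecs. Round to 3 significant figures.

291 μas

d = 3.440 kpc = 3440 pc.
p = 1/d = 1/3440 = 0.0002907 arcsec.
= 0.0002907 × 10⁶ = 290.7 μas.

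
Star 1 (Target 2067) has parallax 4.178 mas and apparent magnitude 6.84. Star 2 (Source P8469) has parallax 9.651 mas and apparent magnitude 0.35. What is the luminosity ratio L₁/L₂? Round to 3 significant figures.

L₁/L₂ = 0.0135

d₁ = 1/p₁ = 1/0.004178″ = 239.35 pc; d₂ = 1/p₂ = 1/0.009651″ = 103.62 pc.
M₁ = m₁ − 5 log₁₀ d₁ + 5 = 6.84 − 11.8952 + 5 = -0.0552.
M₂ = 0.35 − 10.0772 + 5 = -4.7272.
L₁/L₂ = 10^(0.4(M₂ − M₁)) = 10^(0.4 × (-4.6720)) = 10^(-1.86880) = 0.013527.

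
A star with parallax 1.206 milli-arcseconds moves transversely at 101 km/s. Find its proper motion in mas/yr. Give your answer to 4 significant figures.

d = 1/p = 1/0.001206″ = 829.19 pc.
μ = v_t / (4.74 d) = 101 / (4.74 × 829.19) = 101 / 3930.4 = 0.025697 ″/yr = 25.697 mas/yr.

25.70 mas/yr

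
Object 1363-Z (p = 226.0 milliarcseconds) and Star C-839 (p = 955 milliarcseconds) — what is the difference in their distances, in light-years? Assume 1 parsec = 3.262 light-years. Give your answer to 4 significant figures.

d_A = 1/0.2260″ = 4.4248 pc; d_B = 1/0.9550″ = 1.0471 pc.
|d_B − d_A| = |1.0471 − 4.4248| = 3.3777 pc = 3.3777 × 3.262 ly = 11.018 ly.

11.02 ly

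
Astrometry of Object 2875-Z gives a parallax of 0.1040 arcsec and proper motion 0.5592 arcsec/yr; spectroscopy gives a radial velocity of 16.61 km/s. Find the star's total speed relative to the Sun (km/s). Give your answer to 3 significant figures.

d = 1/p = 1/0.1040″ = 9.6154 pc.
v_t = 4.740 μ d = 4.740 × 0.5592 × 9.6154 = 25.487 km/s.
v = √(v_r² + v_t²) = √(16.61² + 25.487²) = √925.479 = 30.422 km/s.

30.4 km/s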